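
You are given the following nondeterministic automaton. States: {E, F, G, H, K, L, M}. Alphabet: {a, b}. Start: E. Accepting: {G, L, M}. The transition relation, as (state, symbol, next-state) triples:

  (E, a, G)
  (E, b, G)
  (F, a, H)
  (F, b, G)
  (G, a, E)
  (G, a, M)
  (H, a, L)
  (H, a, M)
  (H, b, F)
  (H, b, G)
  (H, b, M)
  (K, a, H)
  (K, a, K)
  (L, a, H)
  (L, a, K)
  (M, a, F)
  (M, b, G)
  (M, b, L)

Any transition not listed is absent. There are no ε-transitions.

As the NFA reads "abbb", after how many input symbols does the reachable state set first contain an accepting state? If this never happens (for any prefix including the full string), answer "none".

1

Start in {E}.
Read 'a': {E} → {G}.
None of the earlier sets intersect F, but {G} does.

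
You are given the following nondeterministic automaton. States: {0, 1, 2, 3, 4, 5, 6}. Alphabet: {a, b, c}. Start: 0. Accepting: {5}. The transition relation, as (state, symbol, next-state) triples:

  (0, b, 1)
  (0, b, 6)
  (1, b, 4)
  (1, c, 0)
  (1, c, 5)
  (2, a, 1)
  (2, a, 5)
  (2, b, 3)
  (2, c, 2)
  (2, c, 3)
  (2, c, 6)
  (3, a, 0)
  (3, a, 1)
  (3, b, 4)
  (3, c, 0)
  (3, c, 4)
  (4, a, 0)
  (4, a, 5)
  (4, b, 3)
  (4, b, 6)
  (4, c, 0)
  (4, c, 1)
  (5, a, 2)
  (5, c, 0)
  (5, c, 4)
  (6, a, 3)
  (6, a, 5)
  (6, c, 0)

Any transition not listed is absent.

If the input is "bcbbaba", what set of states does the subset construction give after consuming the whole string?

Start in {0}.
Read 'b': {0} → {1, 6}.
Read 'c': {1, 6} → {0, 5}.
Read 'b': {0, 5} → {1, 6}.
Read 'b': {1, 6} → {4}.
Read 'a': {4} → {0, 5}.
Read 'b': {0, 5} → {1, 6}.
Read 'a': {1, 6} → {3, 5}.

{3, 5}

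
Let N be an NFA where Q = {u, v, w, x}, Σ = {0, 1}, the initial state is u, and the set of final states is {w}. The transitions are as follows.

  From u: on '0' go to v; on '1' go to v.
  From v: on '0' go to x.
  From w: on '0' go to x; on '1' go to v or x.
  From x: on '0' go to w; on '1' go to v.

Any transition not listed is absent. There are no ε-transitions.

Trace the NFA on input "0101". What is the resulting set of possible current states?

∅

Start in {u}.
Read '0': {u} → {v}.
Read '1': {v} → ∅.
The set is empty and remains empty for the remaining 2 symbols.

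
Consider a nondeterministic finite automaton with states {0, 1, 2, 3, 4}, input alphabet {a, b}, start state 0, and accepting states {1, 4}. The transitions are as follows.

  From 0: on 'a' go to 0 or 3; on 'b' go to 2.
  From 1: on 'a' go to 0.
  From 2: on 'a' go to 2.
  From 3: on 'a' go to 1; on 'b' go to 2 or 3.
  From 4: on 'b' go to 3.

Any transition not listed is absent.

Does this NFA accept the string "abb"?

No

Start in {0}.
Read 'a': 0→{0, 3}; now {0, 3}.
Read 'b': 0→{2}, 3→{2, 3}; now {2, 3}.
Read 'b': 2→∅, 3→{2, 3}; now {2, 3}.
The final set {2, 3} contains no accepting state.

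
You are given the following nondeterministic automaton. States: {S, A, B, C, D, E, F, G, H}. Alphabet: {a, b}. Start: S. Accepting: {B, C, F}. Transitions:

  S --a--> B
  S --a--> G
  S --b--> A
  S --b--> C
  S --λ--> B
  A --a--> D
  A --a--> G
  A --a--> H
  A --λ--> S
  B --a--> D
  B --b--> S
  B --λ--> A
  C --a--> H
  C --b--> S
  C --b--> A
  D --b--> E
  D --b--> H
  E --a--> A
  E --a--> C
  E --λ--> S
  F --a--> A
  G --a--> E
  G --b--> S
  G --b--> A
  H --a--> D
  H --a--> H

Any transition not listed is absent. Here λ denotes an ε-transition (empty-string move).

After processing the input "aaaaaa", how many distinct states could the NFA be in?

8

Start: ε-closure({S}) = {S, A, B}.
Read 'a': S→{B, G}, A→{D, G, H}, B→{D}; union {B, D, G, H}; ε-closure = {S, A, B, D, G, H}.
Read 'a': S→{B, G}, A→{D, G, H}, B→{D}, D→∅, G→{E}, H→{D, H}; union {B, D, E, G, H}; ε-closure = {S, A, B, D, E, G, H}.
Read 'a': S→{B, G}, A→{D, G, H}, B→{D}, D→∅, E→{A, C}, G→{E}, H→{D, H}; union {A, B, C, D, E, G, H}; ε-closure = {S, A, B, C, D, E, G, H}.
Read 'a': S→{B, G}, A→{D, G, H}, B→{D}, C→{H}, D→∅, E→{A, C}, G→{E}, H→{D, H}; union {A, B, C, D, E, G, H}; ε-closure = {S, A, B, C, D, E, G, H}.
Read 'a': S→{B, G}, A→{D, G, H}, B→{D}, C→{H}, D→∅, E→{A, C}, G→{E}, H→{D, H}; union {A, B, C, D, E, G, H}; ε-closure = {S, A, B, C, D, E, G, H}.
Read 'a': S→{B, G}, A→{D, G, H}, B→{D}, C→{H}, D→∅, E→{A, C}, G→{E}, H→{D, H}; union {A, B, C, D, E, G, H}; ε-closure = {S, A, B, C, D, E, G, H}.
That set has 8 states.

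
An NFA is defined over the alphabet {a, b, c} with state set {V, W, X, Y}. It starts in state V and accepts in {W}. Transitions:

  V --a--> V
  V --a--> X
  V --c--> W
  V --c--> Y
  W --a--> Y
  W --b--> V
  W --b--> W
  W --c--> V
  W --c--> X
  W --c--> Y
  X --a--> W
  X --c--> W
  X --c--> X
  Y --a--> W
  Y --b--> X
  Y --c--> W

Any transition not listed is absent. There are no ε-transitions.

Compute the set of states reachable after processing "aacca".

Start in {V}.
Read 'a': V→{V, X}; now {V, X}.
Read 'a': V→{V, X}, X→{W}; now {V, W, X}.
Read 'c': V→{W, Y}, W→{V, X, Y}, X→{W, X}; now {V, W, X, Y}.
Read 'c': V→{W, Y}, W→{V, X, Y}, X→{W, X}, Y→{W}; now {V, W, X, Y}.
Read 'a': V→{V, X}, W→{Y}, X→{W}, Y→{W}; now {V, W, X, Y}.

{V, W, X, Y}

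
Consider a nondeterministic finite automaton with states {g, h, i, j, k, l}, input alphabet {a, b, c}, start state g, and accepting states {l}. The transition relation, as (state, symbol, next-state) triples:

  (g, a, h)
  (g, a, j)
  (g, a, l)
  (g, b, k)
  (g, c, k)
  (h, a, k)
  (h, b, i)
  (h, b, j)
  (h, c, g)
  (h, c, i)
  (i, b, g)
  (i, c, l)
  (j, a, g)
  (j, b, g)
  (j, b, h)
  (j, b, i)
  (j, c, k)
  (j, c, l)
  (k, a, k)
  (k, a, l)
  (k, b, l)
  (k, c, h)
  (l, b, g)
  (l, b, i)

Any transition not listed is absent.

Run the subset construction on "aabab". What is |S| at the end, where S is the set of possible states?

Start in {g}.
Read 'a': g→{h, j, l}; now {h, j, l}.
Read 'a': h→{k}, j→{g}, l→∅; now {g, k}.
Read 'b': g→{k}, k→{l}; now {k, l}.
Read 'a': k→{k, l}, l→∅; now {k, l}.
Read 'b': k→{l}, l→{g, i}; now {g, i, l}.
That set has 3 states.

3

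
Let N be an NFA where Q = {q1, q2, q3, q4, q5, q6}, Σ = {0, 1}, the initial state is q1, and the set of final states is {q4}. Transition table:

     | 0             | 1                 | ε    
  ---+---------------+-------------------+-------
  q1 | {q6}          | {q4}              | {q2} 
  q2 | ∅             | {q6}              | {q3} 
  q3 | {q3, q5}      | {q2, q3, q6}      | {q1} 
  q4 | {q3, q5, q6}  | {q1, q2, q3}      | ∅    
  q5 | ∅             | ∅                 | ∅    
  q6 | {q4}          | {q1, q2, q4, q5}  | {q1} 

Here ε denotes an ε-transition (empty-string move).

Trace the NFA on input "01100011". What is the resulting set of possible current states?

{q1, q2, q3, q4, q5, q6}

Start: ε-closure({q1}) = {q1, q2, q3}.
Read '0': q1→{q6}, q2→∅, q3→{q3, q5}; union {q3, q5, q6}; ε-closure = {q1, q2, q3, q5, q6}.
Read '1': q1→{q4}, q2→{q6}, q3→{q2, q3, q6}, q5→∅, q6→{q1, q2, q4, q5}; now {q1, q2, q3, q4, q5, q6}.
Read '1': q1→{q4}, q2→{q6}, q3→{q2, q3, q6}, q4→{q1, q2, q3}, q5→∅, q6→{q1, q2, q4, q5}; now {q1, q2, q3, q4, q5, q6}.
Read '0': q1→{q6}, q2→∅, q3→{q3, q5}, q4→{q3, q5, q6}, q5→∅, q6→{q4}; union {q3, q4, q5, q6}; ε-closure = {q1, q2, q3, q4, q5, q6}.
Read '0': q1→{q6}, q2→∅, q3→{q3, q5}, q4→{q3, q5, q6}, q5→∅, q6→{q4}; union {q3, q4, q5, q6}; ε-closure = {q1, q2, q3, q4, q5, q6}.
Read '0': q1→{q6}, q2→∅, q3→{q3, q5}, q4→{q3, q5, q6}, q5→∅, q6→{q4}; union {q3, q4, q5, q6}; ε-closure = {q1, q2, q3, q4, q5, q6}.
Read '1': q1→{q4}, q2→{q6}, q3→{q2, q3, q6}, q4→{q1, q2, q3}, q5→∅, q6→{q1, q2, q4, q5}; now {q1, q2, q3, q4, q5, q6}.
Read '1': q1→{q4}, q2→{q6}, q3→{q2, q3, q6}, q4→{q1, q2, q3}, q5→∅, q6→{q1, q2, q4, q5}; now {q1, q2, q3, q4, q5, q6}.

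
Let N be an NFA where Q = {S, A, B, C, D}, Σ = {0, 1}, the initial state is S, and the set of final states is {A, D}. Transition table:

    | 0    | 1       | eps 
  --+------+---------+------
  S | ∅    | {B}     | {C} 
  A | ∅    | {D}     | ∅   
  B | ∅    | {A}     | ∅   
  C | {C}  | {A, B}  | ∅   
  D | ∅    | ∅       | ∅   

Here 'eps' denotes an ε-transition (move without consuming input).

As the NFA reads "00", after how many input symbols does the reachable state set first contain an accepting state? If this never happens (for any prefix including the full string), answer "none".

none

Start: ε-closure({S}) = {S, C}.
Read '0': S→∅, C→{C}; now {C}.
Read '0': C→{C}; now {C}.
No reachable set along the way intersects F.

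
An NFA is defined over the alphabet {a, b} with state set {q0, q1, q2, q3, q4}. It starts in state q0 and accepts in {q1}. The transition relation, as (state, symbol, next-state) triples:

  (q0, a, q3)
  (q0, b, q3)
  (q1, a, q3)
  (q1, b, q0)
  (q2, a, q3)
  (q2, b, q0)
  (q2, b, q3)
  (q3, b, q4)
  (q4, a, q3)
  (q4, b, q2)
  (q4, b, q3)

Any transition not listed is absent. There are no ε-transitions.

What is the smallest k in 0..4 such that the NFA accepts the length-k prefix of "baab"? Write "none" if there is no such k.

Start in {q0}.
Read 'b': {q0} → {q3}.
Read 'a': {q3} → ∅.
The set is empty and remains empty for the remaining 2 symbols.
No reachable set along the way intersects F.

none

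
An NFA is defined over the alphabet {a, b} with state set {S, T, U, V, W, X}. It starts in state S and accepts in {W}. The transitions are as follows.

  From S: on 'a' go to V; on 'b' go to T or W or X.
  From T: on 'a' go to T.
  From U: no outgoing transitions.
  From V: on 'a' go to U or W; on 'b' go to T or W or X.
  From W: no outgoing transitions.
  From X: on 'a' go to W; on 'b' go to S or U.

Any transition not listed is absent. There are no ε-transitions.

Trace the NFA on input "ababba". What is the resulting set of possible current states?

Start in {S}.
Read 'a': {S} → {V}.
Read 'b': {V} → {T, W, X}.
Read 'a': {T, W, X} → {T, W}.
Read 'b': {T, W} → ∅.
The set is empty and remains empty for the remaining 2 symbols.

∅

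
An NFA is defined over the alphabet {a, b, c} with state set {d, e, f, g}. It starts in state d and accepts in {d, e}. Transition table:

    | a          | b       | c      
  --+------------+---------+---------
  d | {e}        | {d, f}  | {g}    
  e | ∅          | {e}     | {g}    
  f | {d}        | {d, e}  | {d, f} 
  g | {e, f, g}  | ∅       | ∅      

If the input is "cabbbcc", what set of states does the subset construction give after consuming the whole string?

Start in {d}.
Read 'c': d→{g}; now {g}.
Read 'a': g→{e, f, g}; now {e, f, g}.
Read 'b': e→{e}, f→{d, e}, g→∅; now {d, e}.
Read 'b': d→{d, f}, e→{e}; now {d, e, f}.
Read 'b': d→{d, f}, e→{e}, f→{d, e}; now {d, e, f}.
Read 'c': d→{g}, e→{g}, f→{d, f}; now {d, f, g}.
Read 'c': d→{g}, f→{d, f}, g→∅; now {d, f, g}.

{d, f, g}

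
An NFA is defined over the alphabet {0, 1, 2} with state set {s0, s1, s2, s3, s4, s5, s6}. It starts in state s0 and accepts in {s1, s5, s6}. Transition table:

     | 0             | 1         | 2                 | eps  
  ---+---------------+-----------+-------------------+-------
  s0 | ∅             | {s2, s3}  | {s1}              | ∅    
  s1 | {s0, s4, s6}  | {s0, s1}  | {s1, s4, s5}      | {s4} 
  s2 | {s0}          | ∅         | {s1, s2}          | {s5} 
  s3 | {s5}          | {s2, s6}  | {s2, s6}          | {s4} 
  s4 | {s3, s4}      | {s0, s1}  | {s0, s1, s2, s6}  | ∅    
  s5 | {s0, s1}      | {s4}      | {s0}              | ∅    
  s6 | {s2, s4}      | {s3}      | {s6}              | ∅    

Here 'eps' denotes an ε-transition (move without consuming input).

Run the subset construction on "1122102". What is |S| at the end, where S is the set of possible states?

6

Start in {s0}.
Read '1': s0→{s2, s3}; union {s2, s3}; ε-closure = {s2, s3, s4, s5}.
Read '1': s2→∅, s3→{s2, s6}, s4→{s0, s1}, s5→{s4}; union {s0, s1, s2, s4, s6}; ε-closure = {s0, s1, s2, s4, s5, s6}.
Read '2': s0→{s1}, s1→{s1, s4, s5}, s2→{s1, s2}, s4→{s0, s1, s2, s6}, s5→{s0}, s6→{s6}; now {s0, s1, s2, s4, s5, s6}.
Read '2': s0→{s1}, s1→{s1, s4, s5}, s2→{s1, s2}, s4→{s0, s1, s2, s6}, s5→{s0}, s6→{s6}; now {s0, s1, s2, s4, s5, s6}.
Read '1': s0→{s2, s3}, s1→{s0, s1}, s2→∅, s4→{s0, s1}, s5→{s4}, s6→{s3}; union {s0, s1, s2, s3, s4}; ε-closure = {s0, s1, s2, s3, s4, s5}.
Read '0': s0→∅, s1→{s0, s4, s6}, s2→{s0}, s3→{s5}, s4→{s3, s4}, s5→{s0, s1}; now {s0, s1, s3, s4, s5, s6}.
Read '2': s0→{s1}, s1→{s1, s4, s5}, s3→{s2, s6}, s4→{s0, s1, s2, s6}, s5→{s0}, s6→{s6}; now {s0, s1, s2, s4, s5, s6}.
That set has 6 states.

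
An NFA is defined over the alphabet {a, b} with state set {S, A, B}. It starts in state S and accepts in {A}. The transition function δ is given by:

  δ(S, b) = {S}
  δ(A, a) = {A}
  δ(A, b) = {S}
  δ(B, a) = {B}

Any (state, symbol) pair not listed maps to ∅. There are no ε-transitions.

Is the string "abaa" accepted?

No

Start in {S}.
Read 'a': S→∅; now ∅.
The set is empty and remains empty for the remaining 3 symbols.
The final set ∅ contains no accepting state.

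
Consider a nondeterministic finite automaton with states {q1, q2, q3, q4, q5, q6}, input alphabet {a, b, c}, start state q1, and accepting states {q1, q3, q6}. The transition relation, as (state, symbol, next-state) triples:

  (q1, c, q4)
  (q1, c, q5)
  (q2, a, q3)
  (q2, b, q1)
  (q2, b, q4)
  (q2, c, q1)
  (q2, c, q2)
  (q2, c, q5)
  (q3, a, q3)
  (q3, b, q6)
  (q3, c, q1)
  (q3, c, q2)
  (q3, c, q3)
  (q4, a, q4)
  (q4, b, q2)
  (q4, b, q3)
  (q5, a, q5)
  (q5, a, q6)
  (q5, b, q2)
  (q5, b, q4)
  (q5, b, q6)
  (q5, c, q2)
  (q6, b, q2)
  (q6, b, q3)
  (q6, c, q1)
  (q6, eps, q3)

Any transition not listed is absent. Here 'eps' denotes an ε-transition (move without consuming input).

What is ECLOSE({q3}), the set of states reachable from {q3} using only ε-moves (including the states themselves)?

{q3}

Begin with {q3}.
No ε-moves leave this set, so the closure equals the set itself.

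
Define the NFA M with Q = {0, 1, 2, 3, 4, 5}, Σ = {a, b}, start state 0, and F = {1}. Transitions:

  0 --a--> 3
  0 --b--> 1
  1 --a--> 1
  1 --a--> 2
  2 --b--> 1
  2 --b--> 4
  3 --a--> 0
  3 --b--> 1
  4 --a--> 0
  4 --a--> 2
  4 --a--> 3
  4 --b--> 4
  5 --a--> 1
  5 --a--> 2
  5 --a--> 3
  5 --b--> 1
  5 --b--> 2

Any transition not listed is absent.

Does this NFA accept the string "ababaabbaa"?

No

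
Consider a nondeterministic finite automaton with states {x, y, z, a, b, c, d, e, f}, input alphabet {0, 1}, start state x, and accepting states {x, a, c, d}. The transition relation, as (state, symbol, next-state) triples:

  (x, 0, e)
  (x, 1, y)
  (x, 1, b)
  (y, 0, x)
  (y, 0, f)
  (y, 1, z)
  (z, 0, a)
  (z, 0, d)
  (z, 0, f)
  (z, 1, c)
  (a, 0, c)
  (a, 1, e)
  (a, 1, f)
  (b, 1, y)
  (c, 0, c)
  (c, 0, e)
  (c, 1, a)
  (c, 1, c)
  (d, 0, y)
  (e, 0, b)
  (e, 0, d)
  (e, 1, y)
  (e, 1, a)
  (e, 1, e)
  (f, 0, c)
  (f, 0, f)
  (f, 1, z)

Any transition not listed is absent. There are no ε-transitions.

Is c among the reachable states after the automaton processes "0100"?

Start in {x}.
Read '0': x→{e}; now {e}.
Read '1': e→{y, a, e}; now {y, a, e}.
Read '0': y→{x, f}, a→{c}, e→{b, d}; now {x, b, c, d, f}.
Read '0': x→{e}, b→∅, c→{c, e}, d→{y}, f→{c, f}; now {y, c, e, f}.
State c is in {y, c, e, f}.

Yes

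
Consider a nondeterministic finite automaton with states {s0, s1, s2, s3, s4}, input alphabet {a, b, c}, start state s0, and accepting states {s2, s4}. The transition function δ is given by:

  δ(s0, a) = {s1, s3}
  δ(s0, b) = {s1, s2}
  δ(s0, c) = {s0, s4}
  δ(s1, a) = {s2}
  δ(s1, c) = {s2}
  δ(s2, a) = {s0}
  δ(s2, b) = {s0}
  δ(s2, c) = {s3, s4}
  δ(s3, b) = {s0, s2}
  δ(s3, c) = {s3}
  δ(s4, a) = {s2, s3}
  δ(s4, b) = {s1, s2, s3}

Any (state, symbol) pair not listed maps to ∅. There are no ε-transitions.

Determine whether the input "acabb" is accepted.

No

Start in {s0}.
Read 'a': {s0} → {s1, s3}.
Read 'c': {s1, s3} → {s2, s3}.
Read 'a': {s2, s3} → {s0}.
Read 'b': {s0} → {s1, s2}.
Read 'b': {s1, s2} → {s0}.
The final set {s0} contains no accepting state.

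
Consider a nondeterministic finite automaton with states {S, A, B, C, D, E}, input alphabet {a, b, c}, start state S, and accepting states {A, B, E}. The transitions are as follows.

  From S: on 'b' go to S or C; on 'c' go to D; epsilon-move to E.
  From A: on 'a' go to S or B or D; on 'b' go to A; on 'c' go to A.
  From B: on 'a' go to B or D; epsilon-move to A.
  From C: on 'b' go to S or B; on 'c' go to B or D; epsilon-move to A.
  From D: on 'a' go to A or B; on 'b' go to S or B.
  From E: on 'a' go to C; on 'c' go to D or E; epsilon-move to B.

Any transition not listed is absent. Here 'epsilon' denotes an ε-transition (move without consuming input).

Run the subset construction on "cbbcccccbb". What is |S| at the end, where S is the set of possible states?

5

Start: ε-closure({S}) = {S, A, B, E}.
Read 'c': S→{D}, A→{A}, B→∅, E→{D, E}; union {A, D, E}; ε-closure = {A, B, D, E}.
Read 'b': A→{A}, B→∅, D→{S, B}, E→∅; union {S, A, B}; ε-closure = {S, A, B, E}.
Read 'b': S→{S, C}, A→{A}, B→∅, E→∅; union {S, A, C}; ε-closure = {S, A, B, C, E}.
Read 'c': S→{D}, A→{A}, B→∅, C→{B, D}, E→{D, E}; now {A, B, D, E}.
Read 'c': A→{A}, B→∅, D→∅, E→{D, E}; union {A, D, E}; ε-closure = {A, B, D, E}.
Read 'c': A→{A}, B→∅, D→∅, E→{D, E}; union {A, D, E}; ε-closure = {A, B, D, E}.
Read 'c': A→{A}, B→∅, D→∅, E→{D, E}; union {A, D, E}; ε-closure = {A, B, D, E}.
Read 'c': A→{A}, B→∅, D→∅, E→{D, E}; union {A, D, E}; ε-closure = {A, B, D, E}.
Read 'b': A→{A}, B→∅, D→{S, B}, E→∅; union {S, A, B}; ε-closure = {S, A, B, E}.
Read 'b': S→{S, C}, A→{A}, B→∅, E→∅; union {S, A, C}; ε-closure = {S, A, B, C, E}.
That set has 5 states.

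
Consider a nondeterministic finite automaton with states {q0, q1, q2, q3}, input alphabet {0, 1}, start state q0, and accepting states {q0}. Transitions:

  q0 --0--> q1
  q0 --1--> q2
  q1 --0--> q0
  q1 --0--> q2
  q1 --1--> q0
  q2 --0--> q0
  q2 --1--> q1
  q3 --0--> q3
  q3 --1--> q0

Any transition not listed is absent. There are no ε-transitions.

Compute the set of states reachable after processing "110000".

Start in {q0}.
Read '1': {q0} → {q2}.
Read '1': {q2} → {q1}.
Read '0': {q1} → {q0, q2}.
Read '0': {q0, q2} → {q0, q1}.
Read '0': {q0, q1} → {q0, q1, q2}.
Read '0': {q0, q1, q2} → {q0, q1, q2}.

{q0, q1, q2}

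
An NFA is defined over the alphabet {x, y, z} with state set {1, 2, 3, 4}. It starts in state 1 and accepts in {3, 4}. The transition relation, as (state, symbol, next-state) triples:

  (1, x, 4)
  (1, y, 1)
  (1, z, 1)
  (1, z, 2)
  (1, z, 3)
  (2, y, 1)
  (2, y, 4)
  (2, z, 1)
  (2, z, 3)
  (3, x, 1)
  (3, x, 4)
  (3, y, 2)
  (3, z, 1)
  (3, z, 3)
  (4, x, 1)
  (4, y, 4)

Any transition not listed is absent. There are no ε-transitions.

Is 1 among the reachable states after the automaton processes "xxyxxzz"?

Start in {1}.
Read 'x': 1→{4}; now {4}.
Read 'x': 4→{1}; now {1}.
Read 'y': 1→{1}; now {1}.
Read 'x': 1→{4}; now {4}.
Read 'x': 4→{1}; now {1}.
Read 'z': 1→{1, 2, 3}; now {1, 2, 3}.
Read 'z': 1→{1, 2, 3}, 2→{1, 3}, 3→{1, 3}; now {1, 2, 3}.
State 1 is in {1, 2, 3}.

Yes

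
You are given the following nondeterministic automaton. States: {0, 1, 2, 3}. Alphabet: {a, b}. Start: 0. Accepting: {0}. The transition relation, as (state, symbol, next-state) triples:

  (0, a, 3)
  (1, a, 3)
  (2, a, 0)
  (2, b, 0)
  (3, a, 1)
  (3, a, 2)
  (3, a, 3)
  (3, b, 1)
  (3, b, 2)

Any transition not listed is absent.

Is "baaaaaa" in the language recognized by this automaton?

Start in {0}.
Read 'b': {0} → ∅.
The set is empty and remains empty for the remaining 6 symbols.
The final set ∅ contains no accepting state.

No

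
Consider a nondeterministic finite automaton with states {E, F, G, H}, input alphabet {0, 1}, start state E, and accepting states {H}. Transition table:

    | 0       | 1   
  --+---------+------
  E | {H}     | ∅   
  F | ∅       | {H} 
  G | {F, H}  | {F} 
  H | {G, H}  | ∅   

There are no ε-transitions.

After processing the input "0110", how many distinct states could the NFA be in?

0

Start in {E}.
Read '0': {E} → {H}.
Read '1': {H} → ∅.
The set is empty and remains empty for the remaining 2 symbols.
That set has 0 states.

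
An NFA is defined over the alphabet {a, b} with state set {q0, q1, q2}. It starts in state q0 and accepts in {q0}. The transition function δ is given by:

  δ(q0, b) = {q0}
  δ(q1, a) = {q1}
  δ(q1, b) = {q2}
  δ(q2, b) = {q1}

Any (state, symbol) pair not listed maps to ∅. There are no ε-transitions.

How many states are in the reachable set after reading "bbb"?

1

Start in {q0}.
Read 'b': {q0} → {q0}.
Read 'b': {q0} → {q0}.
Read 'b': {q0} → {q0}.
That set has 1 state.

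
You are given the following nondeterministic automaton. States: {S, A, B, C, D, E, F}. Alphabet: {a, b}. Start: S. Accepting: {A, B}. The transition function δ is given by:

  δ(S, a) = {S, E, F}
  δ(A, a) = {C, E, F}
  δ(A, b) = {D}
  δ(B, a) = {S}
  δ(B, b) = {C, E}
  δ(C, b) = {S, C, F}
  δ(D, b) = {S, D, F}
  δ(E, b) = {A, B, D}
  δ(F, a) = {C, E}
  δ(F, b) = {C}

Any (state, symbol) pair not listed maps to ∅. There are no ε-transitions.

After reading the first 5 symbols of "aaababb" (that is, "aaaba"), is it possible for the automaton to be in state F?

Start in {S}.
Read 'a': S→{S, E, F}; now {S, E, F}.
Read 'a': S→{S, E, F}, E→∅, F→{C, E}; now {S, C, E, F}.
Read 'a': S→{S, E, F}, C→∅, E→∅, F→{C, E}; now {S, C, E, F}.
Read 'b': S→∅, C→{S, C, F}, E→{A, B, D}, F→{C}; now {S, A, B, C, D, F}.
Read 'a': S→{S, E, F}, A→{C, E, F}, B→{S}, C→∅, D→∅, F→{C, E}; now {S, C, E, F}.
State F is in {S, C, E, F}.

Yes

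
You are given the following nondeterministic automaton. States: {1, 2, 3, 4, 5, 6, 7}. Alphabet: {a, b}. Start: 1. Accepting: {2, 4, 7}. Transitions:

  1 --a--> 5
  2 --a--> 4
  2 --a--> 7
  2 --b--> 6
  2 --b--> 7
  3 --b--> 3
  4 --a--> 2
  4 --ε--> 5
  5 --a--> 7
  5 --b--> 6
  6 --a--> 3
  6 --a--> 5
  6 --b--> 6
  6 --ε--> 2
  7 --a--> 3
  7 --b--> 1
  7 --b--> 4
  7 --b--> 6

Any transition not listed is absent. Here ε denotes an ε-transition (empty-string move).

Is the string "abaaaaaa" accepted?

Yes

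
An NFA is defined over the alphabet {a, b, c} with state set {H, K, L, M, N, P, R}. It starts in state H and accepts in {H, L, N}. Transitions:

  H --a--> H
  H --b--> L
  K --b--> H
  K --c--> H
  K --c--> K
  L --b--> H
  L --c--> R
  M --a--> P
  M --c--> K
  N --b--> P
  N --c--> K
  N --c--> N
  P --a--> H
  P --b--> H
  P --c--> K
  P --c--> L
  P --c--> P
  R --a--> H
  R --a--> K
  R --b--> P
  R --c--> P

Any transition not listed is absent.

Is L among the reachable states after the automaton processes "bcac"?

Start in {H}.
Read 'b': {H} → {L}.
Read 'c': {L} → {R}.
Read 'a': {R} → {H, K}.
Read 'c': {H, K} → {H, K}.
State L is not in {H, K}.

No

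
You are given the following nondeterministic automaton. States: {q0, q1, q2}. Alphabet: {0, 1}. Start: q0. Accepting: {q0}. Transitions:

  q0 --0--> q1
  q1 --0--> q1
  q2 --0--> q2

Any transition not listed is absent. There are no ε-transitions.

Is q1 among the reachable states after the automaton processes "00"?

Yes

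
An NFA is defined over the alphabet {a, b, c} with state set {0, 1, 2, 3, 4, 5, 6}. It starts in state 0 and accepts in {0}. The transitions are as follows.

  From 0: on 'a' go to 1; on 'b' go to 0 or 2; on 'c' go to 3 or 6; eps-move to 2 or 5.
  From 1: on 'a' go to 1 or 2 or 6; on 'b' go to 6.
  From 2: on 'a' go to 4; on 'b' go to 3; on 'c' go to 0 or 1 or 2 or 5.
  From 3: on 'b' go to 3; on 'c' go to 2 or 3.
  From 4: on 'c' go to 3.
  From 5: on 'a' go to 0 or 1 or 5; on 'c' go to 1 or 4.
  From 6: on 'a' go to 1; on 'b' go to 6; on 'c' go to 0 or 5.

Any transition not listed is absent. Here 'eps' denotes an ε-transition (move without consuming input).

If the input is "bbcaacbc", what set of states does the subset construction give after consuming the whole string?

{0, 1, 2, 3, 4, 5, 6}

Start: ε-closure({0}) = {0, 2, 5}.
Read 'b': {0, 2, 5} → {0, 2, 3, 5}.
Read 'b': {0, 2, 3, 5} → {0, 2, 3, 5}.
Read 'c': {0, 2, 3, 5} → {0, 1, 2, 3, 4, 5, 6}.
Read 'a': {0, 1, 2, 3, 4, 5, 6} → {0, 1, 2, 4, 5, 6}.
Read 'a': {0, 1, 2, 4, 5, 6} → {0, 1, 2, 4, 5, 6}.
Read 'c': {0, 1, 2, 4, 5, 6} → {0, 1, 2, 3, 4, 5, 6}.
Read 'b': {0, 1, 2, 3, 4, 5, 6} → {0, 2, 3, 5, 6}.
Read 'c': {0, 2, 3, 5, 6} → {0, 1, 2, 3, 4, 5, 6}.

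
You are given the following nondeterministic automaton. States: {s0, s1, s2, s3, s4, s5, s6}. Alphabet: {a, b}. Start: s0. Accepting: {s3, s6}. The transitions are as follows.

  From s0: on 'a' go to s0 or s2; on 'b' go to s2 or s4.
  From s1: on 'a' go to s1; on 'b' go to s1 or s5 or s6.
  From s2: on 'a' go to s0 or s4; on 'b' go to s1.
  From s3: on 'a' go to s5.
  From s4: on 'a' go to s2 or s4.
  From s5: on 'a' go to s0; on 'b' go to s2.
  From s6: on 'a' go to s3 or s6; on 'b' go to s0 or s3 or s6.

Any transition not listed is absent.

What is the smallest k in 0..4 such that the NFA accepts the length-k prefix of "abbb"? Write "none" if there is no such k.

Start in {s0}.
Read 'a': {s0} → {s0, s2}.
Read 'b': {s0, s2} → {s1, s2, s4}.
Read 'b': {s1, s2, s4} → {s1, s5, s6}.
None of the earlier sets intersect F, but {s1, s5, s6} does.

3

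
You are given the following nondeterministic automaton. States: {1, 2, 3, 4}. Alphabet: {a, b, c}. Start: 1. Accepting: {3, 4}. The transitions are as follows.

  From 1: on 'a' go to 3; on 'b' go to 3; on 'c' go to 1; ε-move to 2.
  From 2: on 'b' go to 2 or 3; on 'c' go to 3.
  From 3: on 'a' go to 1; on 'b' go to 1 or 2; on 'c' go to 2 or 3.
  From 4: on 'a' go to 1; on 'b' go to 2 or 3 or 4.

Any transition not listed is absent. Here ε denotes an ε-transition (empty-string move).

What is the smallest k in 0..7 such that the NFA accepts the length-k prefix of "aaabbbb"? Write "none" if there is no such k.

1

Start: ε-closure({1}) = {1, 2}.
Read 'a': {1, 2} → {3}.
None of the earlier sets intersect F, but {3} does.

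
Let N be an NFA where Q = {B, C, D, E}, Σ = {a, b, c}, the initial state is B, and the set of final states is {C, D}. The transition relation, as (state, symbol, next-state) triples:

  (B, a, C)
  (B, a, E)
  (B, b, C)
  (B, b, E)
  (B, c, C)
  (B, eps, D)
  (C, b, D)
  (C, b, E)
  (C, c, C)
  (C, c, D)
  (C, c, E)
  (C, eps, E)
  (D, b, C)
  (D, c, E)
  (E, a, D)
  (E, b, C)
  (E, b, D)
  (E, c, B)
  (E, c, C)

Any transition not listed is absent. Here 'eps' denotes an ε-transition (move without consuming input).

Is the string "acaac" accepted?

No

Start: ε-closure({B}) = {B, D}.
Read 'a': B→{C, E}, D→∅; now {C, E}.
Read 'c': C→{C, D, E}, E→{B, C}; now {B, C, D, E}.
Read 'a': B→{C, E}, C→∅, D→∅, E→{D}; now {C, D, E}.
Read 'a': C→∅, D→∅, E→{D}; now {D}.
Read 'c': D→{E}; now {E}.
The final set {E} contains no accepting state.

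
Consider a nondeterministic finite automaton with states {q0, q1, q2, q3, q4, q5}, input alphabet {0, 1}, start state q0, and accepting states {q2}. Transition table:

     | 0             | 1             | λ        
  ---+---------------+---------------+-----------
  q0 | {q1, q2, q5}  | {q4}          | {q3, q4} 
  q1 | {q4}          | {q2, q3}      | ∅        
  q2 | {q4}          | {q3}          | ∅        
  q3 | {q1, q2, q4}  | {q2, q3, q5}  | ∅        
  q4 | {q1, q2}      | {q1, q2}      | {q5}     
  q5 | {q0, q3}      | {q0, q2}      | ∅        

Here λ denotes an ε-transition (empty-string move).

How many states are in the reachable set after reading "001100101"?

6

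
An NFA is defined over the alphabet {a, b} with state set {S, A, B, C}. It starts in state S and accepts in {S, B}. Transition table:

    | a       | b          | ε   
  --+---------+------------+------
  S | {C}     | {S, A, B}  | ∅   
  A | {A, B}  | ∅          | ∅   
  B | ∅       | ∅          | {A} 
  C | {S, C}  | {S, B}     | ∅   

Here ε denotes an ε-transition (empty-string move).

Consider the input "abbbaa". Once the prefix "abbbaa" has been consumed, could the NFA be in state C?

Start in {S}.
Read 'a': {S} → {C}.
Read 'b': {C} → {S, A, B}.
Read 'b': {S, A, B} → {S, A, B}.
Read 'b': {S, A, B} → {S, A, B}.
Read 'a': {S, A, B} → {A, B, C}.
Read 'a': {A, B, C} → {S, A, B, C}.
State C is in {S, A, B, C}.

Yes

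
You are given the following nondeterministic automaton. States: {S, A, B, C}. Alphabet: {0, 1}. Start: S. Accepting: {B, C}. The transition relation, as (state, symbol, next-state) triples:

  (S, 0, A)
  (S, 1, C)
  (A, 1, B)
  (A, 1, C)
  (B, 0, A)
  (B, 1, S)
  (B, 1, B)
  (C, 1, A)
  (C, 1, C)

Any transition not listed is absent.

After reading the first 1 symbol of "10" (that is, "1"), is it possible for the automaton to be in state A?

No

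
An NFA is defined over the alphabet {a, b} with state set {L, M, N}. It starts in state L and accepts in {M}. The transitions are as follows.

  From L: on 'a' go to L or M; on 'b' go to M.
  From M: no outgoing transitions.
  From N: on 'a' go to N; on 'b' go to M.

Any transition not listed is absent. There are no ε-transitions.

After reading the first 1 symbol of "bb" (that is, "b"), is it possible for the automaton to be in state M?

Start in {L}.
Read 'b': {L} → {M}.
State M is in {M}.

Yes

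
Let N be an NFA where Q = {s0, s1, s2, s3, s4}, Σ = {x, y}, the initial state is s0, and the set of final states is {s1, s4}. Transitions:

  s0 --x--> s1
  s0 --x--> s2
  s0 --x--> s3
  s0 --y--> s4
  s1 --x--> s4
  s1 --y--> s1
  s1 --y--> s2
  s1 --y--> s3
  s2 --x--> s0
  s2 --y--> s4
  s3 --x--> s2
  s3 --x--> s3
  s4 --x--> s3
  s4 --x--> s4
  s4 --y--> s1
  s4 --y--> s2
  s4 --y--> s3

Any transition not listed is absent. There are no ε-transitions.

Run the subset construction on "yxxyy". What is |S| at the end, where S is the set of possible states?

Start in {s0}.
Read 'y': {s0} → {s4}.
Read 'x': {s4} → {s3, s4}.
Read 'x': {s3, s4} → {s2, s3, s4}.
Read 'y': {s2, s3, s4} → {s1, s2, s3, s4}.
Read 'y': {s1, s2, s3, s4} → {s1, s2, s3, s4}.
That set has 4 states.

4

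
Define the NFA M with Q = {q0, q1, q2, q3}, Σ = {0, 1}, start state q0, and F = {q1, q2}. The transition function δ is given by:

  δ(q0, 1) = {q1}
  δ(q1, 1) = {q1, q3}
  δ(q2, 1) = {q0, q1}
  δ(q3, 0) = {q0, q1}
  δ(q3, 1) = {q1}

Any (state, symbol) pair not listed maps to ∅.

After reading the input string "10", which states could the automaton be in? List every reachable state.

∅

Start in {q0}.
Read '1': q0→{q1}; now {q1}.
Read '0': q1→∅; now ∅.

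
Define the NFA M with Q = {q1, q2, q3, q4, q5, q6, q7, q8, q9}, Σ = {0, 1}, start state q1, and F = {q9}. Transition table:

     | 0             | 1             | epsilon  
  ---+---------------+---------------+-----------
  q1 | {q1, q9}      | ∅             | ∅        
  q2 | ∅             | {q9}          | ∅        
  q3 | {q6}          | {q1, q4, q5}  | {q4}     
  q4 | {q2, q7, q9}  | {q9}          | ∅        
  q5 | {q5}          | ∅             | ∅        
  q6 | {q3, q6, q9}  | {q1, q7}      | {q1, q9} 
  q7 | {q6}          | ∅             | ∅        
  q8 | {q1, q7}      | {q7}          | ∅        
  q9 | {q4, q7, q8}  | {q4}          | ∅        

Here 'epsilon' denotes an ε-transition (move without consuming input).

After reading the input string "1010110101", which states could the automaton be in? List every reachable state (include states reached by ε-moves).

Start in {q1}.
Read '1': q1→∅; now ∅.
The set is empty and remains empty for the remaining 9 symbols.

∅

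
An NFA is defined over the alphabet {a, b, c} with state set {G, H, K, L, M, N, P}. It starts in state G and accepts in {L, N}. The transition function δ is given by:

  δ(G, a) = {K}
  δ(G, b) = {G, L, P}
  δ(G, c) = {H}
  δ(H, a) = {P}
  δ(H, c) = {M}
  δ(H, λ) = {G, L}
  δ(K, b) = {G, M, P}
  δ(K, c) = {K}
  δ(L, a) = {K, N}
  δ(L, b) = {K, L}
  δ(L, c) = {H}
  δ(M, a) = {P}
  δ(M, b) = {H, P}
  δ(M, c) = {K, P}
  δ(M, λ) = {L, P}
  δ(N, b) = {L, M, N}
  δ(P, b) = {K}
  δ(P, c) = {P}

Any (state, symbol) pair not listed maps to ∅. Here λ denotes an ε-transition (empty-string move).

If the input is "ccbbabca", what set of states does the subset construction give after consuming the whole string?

{K, N, P}

Start in {G}.
Read 'c': {G} → {G, H, L}.
Read 'c': {G, H, L} → {G, H, L, M, P}.
Read 'b': {G, H, L, M, P} → {G, H, K, L, P}.
Read 'b': {G, H, K, L, P} → {G, K, L, M, P}.
Read 'a': {G, K, L, M, P} → {K, N, P}.
Read 'b': {K, N, P} → {G, K, L, M, N, P}.
Read 'c': {G, K, L, M, N, P} → {G, H, K, L, P}.
Read 'a': {G, H, K, L, P} → {K, N, P}.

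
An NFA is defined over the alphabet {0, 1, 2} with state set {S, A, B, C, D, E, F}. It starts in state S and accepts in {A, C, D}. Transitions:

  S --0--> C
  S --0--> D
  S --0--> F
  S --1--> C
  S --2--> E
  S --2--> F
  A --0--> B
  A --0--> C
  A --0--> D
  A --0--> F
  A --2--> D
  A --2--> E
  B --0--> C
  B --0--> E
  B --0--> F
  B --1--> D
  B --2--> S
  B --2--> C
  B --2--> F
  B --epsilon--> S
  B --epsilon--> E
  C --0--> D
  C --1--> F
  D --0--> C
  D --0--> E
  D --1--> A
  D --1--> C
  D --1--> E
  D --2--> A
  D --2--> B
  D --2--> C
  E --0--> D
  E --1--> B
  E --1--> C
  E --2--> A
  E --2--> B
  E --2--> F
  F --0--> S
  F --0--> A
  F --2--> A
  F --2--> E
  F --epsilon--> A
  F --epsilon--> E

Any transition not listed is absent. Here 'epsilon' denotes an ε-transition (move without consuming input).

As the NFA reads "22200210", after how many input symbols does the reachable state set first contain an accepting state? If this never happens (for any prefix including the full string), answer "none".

1

Start in {S}.
Read '2': {S} → {A, E, F}.
None of the earlier sets intersect F, but {A, E, F} does.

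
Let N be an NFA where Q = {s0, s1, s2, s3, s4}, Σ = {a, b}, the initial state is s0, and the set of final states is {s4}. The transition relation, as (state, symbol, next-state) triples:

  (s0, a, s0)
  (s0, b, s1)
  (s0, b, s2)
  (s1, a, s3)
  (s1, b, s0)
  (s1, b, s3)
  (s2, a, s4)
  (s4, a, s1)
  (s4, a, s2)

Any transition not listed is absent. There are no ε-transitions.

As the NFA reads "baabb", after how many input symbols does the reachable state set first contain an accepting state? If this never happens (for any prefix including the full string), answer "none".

Start in {s0}.
Read 'b': s0→{s1, s2}; now {s1, s2}.
Read 'a': s1→{s3}, s2→{s4}; now {s3, s4}.
None of the earlier sets intersect F, but {s3, s4} does.

2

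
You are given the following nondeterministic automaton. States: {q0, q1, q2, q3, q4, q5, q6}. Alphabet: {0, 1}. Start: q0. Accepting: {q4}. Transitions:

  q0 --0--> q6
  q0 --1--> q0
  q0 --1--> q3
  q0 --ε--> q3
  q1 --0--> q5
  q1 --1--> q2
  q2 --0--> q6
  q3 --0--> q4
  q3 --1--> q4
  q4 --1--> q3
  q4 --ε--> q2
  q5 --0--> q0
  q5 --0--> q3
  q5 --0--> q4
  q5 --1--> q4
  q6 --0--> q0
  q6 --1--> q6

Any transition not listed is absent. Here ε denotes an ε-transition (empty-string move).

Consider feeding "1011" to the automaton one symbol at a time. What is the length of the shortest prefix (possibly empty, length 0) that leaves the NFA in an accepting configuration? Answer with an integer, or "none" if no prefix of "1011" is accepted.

1

Start: ε-closure({q0}) = {q0, q3}.
Read '1': q0→{q0, q3}, q3→{q4}; union {q0, q3, q4}; ε-closure = {q0, q2, q3, q4}.
None of the earlier sets intersect F, but {q0, q2, q3, q4} does.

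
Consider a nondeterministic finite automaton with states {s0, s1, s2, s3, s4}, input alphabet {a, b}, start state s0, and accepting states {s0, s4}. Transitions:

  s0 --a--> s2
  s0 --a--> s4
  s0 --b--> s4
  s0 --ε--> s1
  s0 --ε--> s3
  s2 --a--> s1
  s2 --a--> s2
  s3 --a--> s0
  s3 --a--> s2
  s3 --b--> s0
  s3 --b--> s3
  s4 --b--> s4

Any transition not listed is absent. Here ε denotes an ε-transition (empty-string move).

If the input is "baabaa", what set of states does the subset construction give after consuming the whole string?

Start: ε-closure({s0}) = {s0, s1, s3}.
Read 'b': {s0, s1, s3} → {s0, s1, s3, s4}.
Read 'a': {s0, s1, s3, s4} → {s0, s1, s2, s3, s4}.
Read 'a': {s0, s1, s2, s3, s4} → {s0, s1, s2, s3, s4}.
Read 'b': {s0, s1, s2, s3, s4} → {s0, s1, s3, s4}.
Read 'a': {s0, s1, s3, s4} → {s0, s1, s2, s3, s4}.
Read 'a': {s0, s1, s2, s3, s4} → {s0, s1, s2, s3, s4}.

{s0, s1, s2, s3, s4}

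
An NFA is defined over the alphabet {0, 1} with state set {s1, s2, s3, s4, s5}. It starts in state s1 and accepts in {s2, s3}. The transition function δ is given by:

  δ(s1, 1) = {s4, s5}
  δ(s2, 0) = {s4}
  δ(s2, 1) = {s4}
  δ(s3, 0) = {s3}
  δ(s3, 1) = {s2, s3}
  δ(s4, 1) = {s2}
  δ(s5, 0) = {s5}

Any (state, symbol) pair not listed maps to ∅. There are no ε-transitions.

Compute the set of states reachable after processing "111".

Start in {s1}.
Read '1': {s1} → {s4, s5}.
Read '1': {s4, s5} → {s2}.
Read '1': {s2} → {s4}.

{s4}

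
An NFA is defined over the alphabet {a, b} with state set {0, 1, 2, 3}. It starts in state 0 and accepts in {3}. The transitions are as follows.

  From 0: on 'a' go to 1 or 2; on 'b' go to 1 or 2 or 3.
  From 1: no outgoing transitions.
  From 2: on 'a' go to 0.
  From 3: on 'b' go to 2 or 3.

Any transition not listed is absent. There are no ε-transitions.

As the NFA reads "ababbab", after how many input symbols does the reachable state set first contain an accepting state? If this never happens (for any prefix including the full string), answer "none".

none

Start in {0}.
Read 'a': 0→{1, 2}; now {1, 2}.
Read 'b': 1→∅, 2→∅; now ∅.
The set is empty and remains empty for the remaining 5 symbols.
No reachable set along the way intersects F.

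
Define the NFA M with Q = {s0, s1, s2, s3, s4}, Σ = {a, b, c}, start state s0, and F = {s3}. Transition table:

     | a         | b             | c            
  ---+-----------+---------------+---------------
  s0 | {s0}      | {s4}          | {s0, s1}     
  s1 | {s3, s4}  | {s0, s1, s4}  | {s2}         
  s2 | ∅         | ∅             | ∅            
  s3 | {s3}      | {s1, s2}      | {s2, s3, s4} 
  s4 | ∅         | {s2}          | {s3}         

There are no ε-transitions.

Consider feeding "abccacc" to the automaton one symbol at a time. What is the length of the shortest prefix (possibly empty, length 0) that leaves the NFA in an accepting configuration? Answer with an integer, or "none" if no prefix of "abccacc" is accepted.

3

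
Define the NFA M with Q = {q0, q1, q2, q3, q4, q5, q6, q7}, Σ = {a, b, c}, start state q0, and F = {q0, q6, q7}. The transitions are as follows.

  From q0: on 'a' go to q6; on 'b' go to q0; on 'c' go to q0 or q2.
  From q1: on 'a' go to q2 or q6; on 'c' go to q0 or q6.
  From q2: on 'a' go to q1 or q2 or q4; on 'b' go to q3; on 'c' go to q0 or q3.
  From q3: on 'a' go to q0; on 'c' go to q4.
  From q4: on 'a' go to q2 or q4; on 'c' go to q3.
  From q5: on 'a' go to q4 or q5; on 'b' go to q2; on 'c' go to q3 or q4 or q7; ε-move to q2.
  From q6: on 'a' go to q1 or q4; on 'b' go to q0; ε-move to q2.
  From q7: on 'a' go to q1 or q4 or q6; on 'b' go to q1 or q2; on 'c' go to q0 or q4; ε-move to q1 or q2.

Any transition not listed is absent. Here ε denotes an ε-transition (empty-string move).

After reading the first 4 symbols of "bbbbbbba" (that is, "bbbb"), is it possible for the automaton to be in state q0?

Yes

Start in {q0}.
Read 'b': {q0} → {q0}.
Read 'b': {q0} → {q0}.
Read 'b': {q0} → {q0}.
Read 'b': {q0} → {q0}.
State q0 is in {q0}.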